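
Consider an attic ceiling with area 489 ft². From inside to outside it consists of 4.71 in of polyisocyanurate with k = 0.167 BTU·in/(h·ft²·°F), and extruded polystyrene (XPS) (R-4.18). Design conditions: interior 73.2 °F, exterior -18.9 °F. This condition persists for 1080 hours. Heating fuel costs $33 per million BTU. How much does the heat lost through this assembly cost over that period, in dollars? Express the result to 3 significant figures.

4.71/0.167 = 28.2
R_total = 28.2 + 4.18 = 32.38 ft²·°F·h/BTU
Q = 489 × (73.2 − (-18.9)) / 32.38 = 1391 BTU/h
E = 1391 × 1080 = 1502000 BTU
Cost = 1502000/10⁶ × 33 = $49.57

49.6 dollars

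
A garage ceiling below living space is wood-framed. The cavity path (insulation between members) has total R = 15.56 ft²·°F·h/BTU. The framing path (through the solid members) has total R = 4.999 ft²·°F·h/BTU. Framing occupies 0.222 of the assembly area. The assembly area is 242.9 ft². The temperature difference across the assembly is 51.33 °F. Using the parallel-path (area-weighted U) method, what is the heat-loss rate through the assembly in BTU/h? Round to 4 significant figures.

U_eff = 0.778/15.56 + 0.222/4.999 = 0.05 + 0.044409 = 0.094409
R_eff = 1/U_eff = 10.592 ft²·°F·h/BTU
Q = 242.9 × 51.33 / 10.592 = 1177.1 BTU/h

1177 BTU/h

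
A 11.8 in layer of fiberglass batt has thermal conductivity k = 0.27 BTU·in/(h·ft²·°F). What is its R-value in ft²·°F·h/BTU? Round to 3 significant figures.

R = L/k = 11.8/0.27 = 43.7 ft²·°F·h/BTU

43.7 ft²·°F·h/BTU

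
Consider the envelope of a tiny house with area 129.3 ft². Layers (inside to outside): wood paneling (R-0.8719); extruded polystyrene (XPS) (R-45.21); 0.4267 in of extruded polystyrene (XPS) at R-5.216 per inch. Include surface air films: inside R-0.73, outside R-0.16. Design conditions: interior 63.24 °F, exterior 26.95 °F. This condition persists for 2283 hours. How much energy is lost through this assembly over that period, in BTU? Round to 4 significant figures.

0.4267 × 5.216 = 2.2257
R_total = 0.73 + 0.8719 + 45.21 + 2.2257 + 0.16 = 49.198 ft²·°F·h/BTU
Q = 129.3 × (63.24 − 26.95) / 49.198 = 95.377 BTU/h
E = 95.377 × 2283 = 217740 BTU

217700 BTU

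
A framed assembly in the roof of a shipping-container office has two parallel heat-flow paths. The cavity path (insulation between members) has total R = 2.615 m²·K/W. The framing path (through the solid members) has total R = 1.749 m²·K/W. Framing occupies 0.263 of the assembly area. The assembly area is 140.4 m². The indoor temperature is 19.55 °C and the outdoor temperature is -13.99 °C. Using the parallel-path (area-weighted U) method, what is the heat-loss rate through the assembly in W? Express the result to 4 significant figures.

2035 W

U_eff = 0.737/2.615 + 0.263/1.749 = 0.28184 + 0.15037 = 0.43221
R_eff = 1/U_eff = 2.3137 m²·K/W
Q = 140.4 × (19.55 − (-13.99)) / 2.3137 = 2035.3 W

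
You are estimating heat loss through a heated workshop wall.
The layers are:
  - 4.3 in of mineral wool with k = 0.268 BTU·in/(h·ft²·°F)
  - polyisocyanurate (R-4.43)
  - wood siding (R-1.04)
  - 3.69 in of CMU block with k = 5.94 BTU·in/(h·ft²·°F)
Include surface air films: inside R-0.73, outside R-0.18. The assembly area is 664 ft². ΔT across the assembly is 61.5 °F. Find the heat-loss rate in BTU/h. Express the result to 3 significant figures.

1770 BTU/h

4.3/0.268 = 16.04
3.69/5.94 = 0.6212
R_total = 0.73 + 16.04 + 4.43 + 1.04 + 0.6212 + 0.18 = 23.05 ft²·°F·h/BTU
Q = A·ΔT/R = 664 × 61.5 / 23.05 = 1772 BTU/h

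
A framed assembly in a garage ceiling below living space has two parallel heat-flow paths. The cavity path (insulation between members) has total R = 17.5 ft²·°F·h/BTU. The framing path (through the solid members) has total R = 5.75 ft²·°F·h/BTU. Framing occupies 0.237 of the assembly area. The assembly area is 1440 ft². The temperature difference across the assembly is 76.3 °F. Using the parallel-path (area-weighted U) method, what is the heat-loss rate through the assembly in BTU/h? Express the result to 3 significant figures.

U_eff = 0.763/17.5 + 0.237/5.75 = 0.0436 + 0.04122 = 0.08482
R_eff = 1/U_eff = 11.79 ft²·°F·h/BTU
Q = 1440 × 76.3 / 11.79 = 9319 BTU/h

9320 BTU/h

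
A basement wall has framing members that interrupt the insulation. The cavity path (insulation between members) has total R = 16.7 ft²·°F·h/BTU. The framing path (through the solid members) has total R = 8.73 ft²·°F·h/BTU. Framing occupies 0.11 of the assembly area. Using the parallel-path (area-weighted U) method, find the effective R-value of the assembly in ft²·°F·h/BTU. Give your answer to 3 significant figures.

U_eff = 0.89/16.7 + 0.11/8.73 = 0.05329 + 0.0126 = 0.06589
R_eff = 1/U_eff = 15.18 ft²·°F·h/BTU

15.2 ft²·°F·h/BTU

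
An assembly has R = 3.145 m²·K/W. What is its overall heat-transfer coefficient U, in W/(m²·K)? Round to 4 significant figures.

U = 1/R = 1/3.145 = 0.31797

0.3180 W/(m²·K)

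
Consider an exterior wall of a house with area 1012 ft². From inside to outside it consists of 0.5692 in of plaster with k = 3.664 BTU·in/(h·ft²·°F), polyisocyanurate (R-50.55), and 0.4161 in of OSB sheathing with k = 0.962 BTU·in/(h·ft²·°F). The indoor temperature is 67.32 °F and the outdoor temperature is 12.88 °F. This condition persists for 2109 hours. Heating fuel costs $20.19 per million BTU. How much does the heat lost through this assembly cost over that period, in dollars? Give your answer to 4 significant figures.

0.5692/3.664 = 0.15535
0.4161/0.962 = 0.43254
R_total = 0.15535 + 50.55 + 0.43254 = 51.138 ft²·°F·h/BTU
Q = 1012 × (67.32 − 12.88) / 51.138 = 1077.3 BTU/h
E = 1077.3 × 2109 = 2272100 BTU
Cost = 2272100/10⁶ × 20.19 = $45.874

45.87 dollars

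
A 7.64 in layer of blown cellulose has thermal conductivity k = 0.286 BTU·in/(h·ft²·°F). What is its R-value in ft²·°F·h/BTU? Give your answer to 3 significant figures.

R = L/k = 7.64/0.286 = 26.71 ft²·°F·h/BTU

26.7 ft²·°F·h/BTU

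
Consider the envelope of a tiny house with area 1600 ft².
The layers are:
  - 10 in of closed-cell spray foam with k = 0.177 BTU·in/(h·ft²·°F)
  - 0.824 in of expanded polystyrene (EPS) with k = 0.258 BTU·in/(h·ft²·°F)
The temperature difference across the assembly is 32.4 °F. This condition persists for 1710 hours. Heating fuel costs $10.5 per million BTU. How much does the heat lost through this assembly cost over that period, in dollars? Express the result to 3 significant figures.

10/0.177 = 56.5
0.824/0.258 = 3.194
R_total = 56.5 + 3.194 = 59.69 ft²·°F·h/BTU
Q = 1600 × 32.4 / 59.69 = 868.5 BTU/h
E = 868.5 × 1710 = 1485000 BTU
Cost = 1485000/10⁶ × 10.5 = $15.59

15.6 dollars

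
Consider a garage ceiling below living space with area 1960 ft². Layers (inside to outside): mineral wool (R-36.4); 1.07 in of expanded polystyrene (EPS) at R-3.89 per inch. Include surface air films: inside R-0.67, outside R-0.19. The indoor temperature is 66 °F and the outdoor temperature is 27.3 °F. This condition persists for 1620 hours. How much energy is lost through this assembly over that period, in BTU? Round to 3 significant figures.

2970000 BTU

1.07 × 3.89 = 4.162
R_total = 0.67 + 36.4 + 4.162 + 0.19 = 41.42 ft²·°F·h/BTU
Q = 1960 × (66 − 27.3) / 41.42 = 1831 BTU/h
E = 1831 × 1620 = 2967000 BTU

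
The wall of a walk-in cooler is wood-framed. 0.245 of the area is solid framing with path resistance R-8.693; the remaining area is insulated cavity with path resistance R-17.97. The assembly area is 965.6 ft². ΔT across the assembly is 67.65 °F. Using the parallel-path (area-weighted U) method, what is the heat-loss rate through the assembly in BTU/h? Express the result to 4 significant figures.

4586 BTU/h

U_eff = 0.755/17.97 + 0.245/8.693 = 0.042014 + 0.028184 = 0.070198
R_eff = 1/U_eff = 14.245 ft²·°F·h/BTU
Q = 965.6 × 67.65 / 14.245 = 4585.5 BTU/h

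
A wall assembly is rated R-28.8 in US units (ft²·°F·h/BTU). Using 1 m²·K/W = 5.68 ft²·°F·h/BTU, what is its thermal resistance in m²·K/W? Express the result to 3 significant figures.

5.07 m²·K/W

R_SI = 28.8/5.68 = 5.07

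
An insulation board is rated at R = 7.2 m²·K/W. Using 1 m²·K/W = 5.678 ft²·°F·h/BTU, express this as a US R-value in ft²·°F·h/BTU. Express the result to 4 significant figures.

40.88 ft²·°F·h/BTU

R_US = 7.2 × 5.678 = 40.882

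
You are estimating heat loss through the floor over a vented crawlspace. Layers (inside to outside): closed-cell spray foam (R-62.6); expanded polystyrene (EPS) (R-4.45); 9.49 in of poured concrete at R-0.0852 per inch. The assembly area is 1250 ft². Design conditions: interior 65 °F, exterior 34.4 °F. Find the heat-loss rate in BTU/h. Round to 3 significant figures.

564 BTU/h

9.49 × 0.0852 = 0.8085
R_total = 62.6 + 4.45 + 0.8085 = 67.86 ft²·°F·h/BTU
Q = A·ΔT/R = 1250 × (65 − 34.4) / 67.86 = 563.7 BTU/h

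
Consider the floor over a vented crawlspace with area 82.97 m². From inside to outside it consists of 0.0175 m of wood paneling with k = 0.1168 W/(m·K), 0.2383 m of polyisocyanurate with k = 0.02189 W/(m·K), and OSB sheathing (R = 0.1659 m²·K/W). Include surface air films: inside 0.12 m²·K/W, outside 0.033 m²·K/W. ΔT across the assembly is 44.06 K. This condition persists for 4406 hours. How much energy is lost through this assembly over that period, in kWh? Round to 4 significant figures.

1418 kWh

0.0175/0.1168 = 0.14983
0.2383/0.02189 = 10.886
R_total = 0.12 + 0.14983 + 10.886 + 0.1659 + 0.033 = 11.355 m²·K/W
Q = 82.97 × 44.06 / 11.355 = 321.94 W
E = 321.94 W × 4406 h / 1000 = 1418.5 kWh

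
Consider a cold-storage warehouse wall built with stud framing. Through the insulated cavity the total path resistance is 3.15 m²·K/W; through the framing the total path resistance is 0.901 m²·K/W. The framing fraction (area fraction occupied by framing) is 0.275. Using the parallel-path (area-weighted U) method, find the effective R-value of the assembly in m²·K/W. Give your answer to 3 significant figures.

U_eff = 0.725/3.15 + 0.275/0.901 = 0.2302 + 0.3052 = 0.5354
R_eff = 1/U_eff = 1.868 m²·K/W

1.87 m²·K/W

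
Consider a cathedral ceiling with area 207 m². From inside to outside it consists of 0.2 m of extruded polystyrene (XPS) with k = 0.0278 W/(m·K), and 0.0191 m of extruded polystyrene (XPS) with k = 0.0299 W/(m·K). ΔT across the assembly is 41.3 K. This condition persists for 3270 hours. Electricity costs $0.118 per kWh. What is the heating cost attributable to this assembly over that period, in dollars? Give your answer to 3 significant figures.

0.2/0.0278 = 7.194
0.0191/0.0299 = 0.6388
R_total = 7.194 + 0.6388 = 7.833 m²·K/W
Q = 207 × 41.3 / 7.833 = 1091 W
E = 1091 W × 3270 h / 1000 = 3569 kWh
Cost = 3569 × 0.118 = $421.1

421 dollars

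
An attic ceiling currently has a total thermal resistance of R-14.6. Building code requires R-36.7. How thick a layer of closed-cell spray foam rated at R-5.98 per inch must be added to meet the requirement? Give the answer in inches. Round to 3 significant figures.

ΔR = 36.7 − 14.6 = 22.1 ft²·°F·h/BTU
L = ΔR / (R/in) = 22.1/5.98 = 3.696 in

3.70 in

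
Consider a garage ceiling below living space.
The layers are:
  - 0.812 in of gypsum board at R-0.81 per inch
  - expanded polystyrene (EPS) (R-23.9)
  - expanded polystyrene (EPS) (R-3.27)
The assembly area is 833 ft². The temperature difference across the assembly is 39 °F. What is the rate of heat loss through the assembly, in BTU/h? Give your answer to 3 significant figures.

1170 BTU/h

0.812 × 0.81 = 0.6577
R_total = 0.6577 + 23.9 + 3.27 = 27.83 ft²·°F·h/BTU
Q = A·ΔT/R = 833 × 39 / 27.83 = 1167 BTU/h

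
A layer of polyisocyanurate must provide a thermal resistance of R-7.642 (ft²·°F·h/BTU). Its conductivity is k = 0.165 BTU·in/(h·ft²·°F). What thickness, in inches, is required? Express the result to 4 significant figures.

1.261 in

L = R × k = 7.642 × 0.165 = 1.2609 in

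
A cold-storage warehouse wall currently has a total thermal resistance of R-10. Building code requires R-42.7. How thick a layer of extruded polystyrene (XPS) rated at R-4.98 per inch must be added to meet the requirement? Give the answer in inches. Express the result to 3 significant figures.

6.57 in

ΔR = 42.7 − 10 = 32.7 ft²·°F·h/BTU
L = ΔR / (R/in) = 32.7/4.98 = 6.566 in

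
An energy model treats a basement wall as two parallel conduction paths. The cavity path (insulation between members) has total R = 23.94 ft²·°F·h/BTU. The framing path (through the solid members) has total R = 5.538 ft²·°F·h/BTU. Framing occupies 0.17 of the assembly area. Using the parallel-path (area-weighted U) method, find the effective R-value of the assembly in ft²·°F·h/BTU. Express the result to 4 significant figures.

U_eff = 0.83/23.94 + 0.17/5.538 = 0.03467 + 0.030697 = 0.065367
R_eff = 1/U_eff = 15.298 ft²·°F·h/BTU

15.30 ft²·°F·h/BTU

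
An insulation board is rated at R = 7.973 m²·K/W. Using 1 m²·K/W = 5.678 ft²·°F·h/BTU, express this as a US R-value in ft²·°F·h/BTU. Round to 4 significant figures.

R_US = 7.973 × 5.678 = 45.271

45.27 ft²·°F·h/BTU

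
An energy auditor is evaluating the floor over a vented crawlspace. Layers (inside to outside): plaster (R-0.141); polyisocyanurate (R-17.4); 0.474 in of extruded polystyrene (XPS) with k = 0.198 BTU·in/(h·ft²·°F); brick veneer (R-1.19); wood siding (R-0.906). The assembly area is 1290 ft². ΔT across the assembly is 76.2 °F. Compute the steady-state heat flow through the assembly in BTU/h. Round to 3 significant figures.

0.474/0.198 = 2.394
R_total = 0.141 + 17.4 + 2.394 + 1.19 + 0.906 = 22.03 ft²·°F·h/BTU
Q = A·ΔT/R = 1290 × 76.2 / 22.03 = 4462 BTU/h

4460 BTU/h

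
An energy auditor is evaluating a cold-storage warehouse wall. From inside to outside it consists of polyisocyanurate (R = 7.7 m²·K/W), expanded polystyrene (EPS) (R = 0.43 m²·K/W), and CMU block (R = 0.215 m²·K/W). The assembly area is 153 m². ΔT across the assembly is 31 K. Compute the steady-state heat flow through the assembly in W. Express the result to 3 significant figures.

568 W

R_total = 7.7 + 0.43 + 0.215 = 8.345 m²·K/W
Q = A·ΔT/R = 153 × 31 / 8.345 = 568.4 W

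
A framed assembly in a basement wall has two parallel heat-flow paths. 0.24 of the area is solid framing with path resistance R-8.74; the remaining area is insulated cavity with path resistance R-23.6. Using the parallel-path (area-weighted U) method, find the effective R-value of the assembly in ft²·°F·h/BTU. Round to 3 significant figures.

16.8 ft²·°F·h/BTU

U_eff = 0.76/23.6 + 0.24/8.74 = 0.0322 + 0.02746 = 0.05966
R_eff = 1/U_eff = 16.76 ft²·°F·h/BTU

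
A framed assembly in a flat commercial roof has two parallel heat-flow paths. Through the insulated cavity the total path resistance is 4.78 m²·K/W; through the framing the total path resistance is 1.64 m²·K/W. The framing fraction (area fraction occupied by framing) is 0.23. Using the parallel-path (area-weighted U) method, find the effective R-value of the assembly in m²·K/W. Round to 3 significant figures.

3.32 m²·K/W

U_eff = 0.77/4.78 + 0.23/1.64 = 0.1611 + 0.1402 = 0.3013
R_eff = 1/U_eff = 3.319 m²·K/W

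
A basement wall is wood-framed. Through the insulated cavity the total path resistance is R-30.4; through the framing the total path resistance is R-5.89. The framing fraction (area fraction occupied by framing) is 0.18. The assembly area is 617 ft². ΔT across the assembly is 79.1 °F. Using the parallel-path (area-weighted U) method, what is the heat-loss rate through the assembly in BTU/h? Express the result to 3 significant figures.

2810 BTU/h

U_eff = 0.82/30.4 + 0.18/5.89 = 0.02697 + 0.03056 = 0.05753
R_eff = 1/U_eff = 17.38 ft²·°F·h/BTU
Q = 617 × 79.1 / 17.38 = 2808 BTU/h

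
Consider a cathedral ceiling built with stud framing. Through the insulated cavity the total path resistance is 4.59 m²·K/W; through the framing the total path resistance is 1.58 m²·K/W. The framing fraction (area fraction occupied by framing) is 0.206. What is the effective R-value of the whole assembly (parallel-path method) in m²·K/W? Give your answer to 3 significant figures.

3.30 m²·K/W

U_eff = 0.794/4.59 + 0.206/1.58 = 0.173 + 0.1304 = 0.3034
R_eff = 1/U_eff = 3.296 m²·K/W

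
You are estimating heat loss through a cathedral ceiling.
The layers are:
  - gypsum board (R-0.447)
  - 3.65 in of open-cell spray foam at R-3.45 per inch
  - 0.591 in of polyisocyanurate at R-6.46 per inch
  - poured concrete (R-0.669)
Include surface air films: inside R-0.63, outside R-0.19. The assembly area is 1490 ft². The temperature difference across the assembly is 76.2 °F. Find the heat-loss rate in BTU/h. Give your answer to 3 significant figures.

6190 BTU/h

3.65 × 3.45 = 12.59
0.591 × 6.46 = 3.818
R_total = 0.63 + 0.447 + 12.59 + 3.818 + 0.669 + 0.19 = 18.35 ft²·°F·h/BTU
Q = A·ΔT/R = 1490 × 76.2 / 18.35 = 6189 BTU/h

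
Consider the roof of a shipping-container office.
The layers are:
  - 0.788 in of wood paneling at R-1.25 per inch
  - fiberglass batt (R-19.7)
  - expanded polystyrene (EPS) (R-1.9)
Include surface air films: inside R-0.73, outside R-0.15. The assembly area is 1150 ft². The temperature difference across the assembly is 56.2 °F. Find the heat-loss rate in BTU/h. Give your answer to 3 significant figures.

0.788 × 1.25 = 0.985
R_total = 0.73 + 0.985 + 19.7 + 1.9 + 0.15 = 23.46 ft²·°F·h/BTU
Q = A·ΔT/R = 1150 × 56.2 / 23.46 = 2754 BTU/h

2750 BTU/h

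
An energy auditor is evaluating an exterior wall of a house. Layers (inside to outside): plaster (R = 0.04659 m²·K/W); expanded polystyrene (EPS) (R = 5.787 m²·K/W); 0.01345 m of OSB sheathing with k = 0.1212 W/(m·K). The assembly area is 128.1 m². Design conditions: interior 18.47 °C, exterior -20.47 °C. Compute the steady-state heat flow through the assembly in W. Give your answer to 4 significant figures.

839.1 W

0.01345/0.1212 = 0.11097
R_total = 0.04659 + 5.787 + 0.11097 = 5.9446 m²·K/W
Q = A·ΔT/R = 128.1 × (18.47 − (-20.47)) / 5.9446 = 839.12 W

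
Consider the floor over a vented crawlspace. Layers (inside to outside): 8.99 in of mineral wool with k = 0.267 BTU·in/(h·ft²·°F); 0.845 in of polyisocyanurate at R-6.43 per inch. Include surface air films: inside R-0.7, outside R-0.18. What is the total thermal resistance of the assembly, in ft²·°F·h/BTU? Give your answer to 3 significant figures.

40.0 ft²·°F·h/BTU

8.99/0.267 = 33.67
0.845 × 6.43 = 5.433
R_total = 0.7 + 33.67 + 5.433 + 0.18 = 39.98 ft²·°F·h/BTU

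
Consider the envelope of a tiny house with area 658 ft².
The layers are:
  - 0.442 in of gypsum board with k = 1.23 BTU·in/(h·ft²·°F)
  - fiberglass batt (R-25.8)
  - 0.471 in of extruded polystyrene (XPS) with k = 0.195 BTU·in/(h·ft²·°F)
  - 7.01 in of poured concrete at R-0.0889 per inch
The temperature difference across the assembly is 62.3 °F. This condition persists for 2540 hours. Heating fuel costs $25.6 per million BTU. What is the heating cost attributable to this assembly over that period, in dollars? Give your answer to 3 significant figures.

91.3 dollars

0.442/1.23 = 0.3593
0.471/0.195 = 2.415
7.01 × 0.0889 = 0.6232
R_total = 0.3593 + 25.8 + 2.415 + 0.6232 = 29.2 ft²·°F·h/BTU
Q = 658 × 62.3 / 29.2 = 1404 BTU/h
E = 1404 × 2540 = 3566000 BTU
Cost = 3566000/10⁶ × 25.6 = $91.29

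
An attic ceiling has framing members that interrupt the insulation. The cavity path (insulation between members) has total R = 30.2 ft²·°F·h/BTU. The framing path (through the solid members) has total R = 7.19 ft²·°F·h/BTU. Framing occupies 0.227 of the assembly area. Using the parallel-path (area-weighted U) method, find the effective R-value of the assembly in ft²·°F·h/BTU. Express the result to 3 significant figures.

17.5 ft²·°F·h/BTU

U_eff = 0.773/30.2 + 0.227/7.19 = 0.0256 + 0.03157 = 0.05717
R_eff = 1/U_eff = 17.49 ft²·°F·h/BTU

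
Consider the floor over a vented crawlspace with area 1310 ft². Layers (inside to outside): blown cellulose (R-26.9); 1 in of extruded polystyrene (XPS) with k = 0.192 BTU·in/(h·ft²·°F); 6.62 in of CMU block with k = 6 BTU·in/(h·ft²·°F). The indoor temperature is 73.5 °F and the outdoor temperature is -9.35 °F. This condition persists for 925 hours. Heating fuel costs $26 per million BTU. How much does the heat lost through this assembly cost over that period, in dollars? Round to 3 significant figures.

78.6 dollars

1/0.192 = 5.208
6.62/6 = 1.103
R_total = 26.9 + 5.208 + 1.103 = 33.21 ft²·°F·h/BTU
Q = 1310 × (73.5 − (-9.35)) / 33.21 = 3268 BTU/h
E = 3268 × 925 = 3023000 BTU
Cost = 3023000/10⁶ × 26 = $78.59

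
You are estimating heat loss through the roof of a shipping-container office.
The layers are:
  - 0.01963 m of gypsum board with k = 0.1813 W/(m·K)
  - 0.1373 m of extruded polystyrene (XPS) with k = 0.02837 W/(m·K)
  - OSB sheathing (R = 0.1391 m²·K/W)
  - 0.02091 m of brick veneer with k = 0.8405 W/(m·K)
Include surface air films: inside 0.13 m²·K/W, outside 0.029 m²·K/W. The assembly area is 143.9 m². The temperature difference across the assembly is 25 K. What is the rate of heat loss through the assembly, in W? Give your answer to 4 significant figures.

682.5 W

0.01963/0.1813 = 0.10827
0.1373/0.02837 = 4.8396
0.02091/0.8405 = 0.024878
R_total = 0.13 + 0.10827 + 4.8396 + 0.1391 + 0.024878 + 0.029 = 5.2709 m²·K/W
Q = A·ΔT/R = 143.9 × 25 / 5.2709 = 682.52 W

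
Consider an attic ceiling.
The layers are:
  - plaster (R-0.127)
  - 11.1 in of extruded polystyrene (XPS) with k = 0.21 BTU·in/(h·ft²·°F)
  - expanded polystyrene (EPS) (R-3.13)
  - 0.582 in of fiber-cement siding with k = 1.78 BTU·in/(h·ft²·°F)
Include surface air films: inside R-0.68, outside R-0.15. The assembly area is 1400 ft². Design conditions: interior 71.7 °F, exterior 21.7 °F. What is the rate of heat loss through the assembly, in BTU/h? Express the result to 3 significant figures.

1220 BTU/h

11.1/0.21 = 52.86
0.582/1.78 = 0.327
R_total = 0.68 + 0.127 + 52.86 + 3.13 + 0.327 + 0.15 = 57.27 ft²·°F·h/BTU
Q = A·ΔT/R = 1400 × (71.7 − 21.7) / 57.27 = 1222 BTU/h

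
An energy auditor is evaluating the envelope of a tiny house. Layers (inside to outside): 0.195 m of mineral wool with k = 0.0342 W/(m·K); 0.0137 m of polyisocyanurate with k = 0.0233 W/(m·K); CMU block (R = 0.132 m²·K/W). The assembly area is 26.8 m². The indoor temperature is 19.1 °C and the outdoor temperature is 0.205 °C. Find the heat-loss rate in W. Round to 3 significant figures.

78.9 W

0.195/0.0342 = 5.702
0.0137/0.0233 = 0.588
R_total = 5.702 + 0.588 + 0.132 = 6.422 m²·K/W
Q = A·ΔT/R = 26.8 × (19.1 − 0.205) / 6.422 = 78.85 W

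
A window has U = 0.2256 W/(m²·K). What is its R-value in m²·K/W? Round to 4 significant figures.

4.433 m²·K/W

R = 1/U = 1/0.2256 = 4.4326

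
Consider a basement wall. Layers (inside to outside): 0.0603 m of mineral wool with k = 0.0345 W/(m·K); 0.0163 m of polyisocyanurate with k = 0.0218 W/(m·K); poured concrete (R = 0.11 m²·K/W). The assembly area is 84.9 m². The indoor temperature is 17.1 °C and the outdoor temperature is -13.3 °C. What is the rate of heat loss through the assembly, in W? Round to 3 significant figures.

0.0603/0.0345 = 1.748
0.0163/0.0218 = 0.7477
R_total = 1.748 + 0.7477 + 0.11 = 2.606 m²·K/W
Q = A·ΔT/R = 84.9 × (17.1 − (-13.3)) / 2.606 = 990.6 W

991 W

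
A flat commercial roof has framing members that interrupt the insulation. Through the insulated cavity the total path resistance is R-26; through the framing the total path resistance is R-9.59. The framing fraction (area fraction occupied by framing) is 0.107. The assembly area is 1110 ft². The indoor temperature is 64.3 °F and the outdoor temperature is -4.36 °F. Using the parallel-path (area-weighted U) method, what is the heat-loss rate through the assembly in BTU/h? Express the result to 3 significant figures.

3470 BTU/h

U_eff = 0.893/26 + 0.107/9.59 = 0.03435 + 0.01116 = 0.0455
R_eff = 1/U_eff = 21.98 ft²·°F·h/BTU
Q = 1110 × (64.3 − (-4.36)) / 21.98 = 3468 BTU/h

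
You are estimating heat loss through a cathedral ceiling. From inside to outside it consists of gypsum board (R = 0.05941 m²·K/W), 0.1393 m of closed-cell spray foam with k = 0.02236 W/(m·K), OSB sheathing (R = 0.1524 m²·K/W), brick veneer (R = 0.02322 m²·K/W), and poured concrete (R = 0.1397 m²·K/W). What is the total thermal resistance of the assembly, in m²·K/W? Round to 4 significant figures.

0.1393/0.02236 = 6.2299
R_total = 0.05941 + 6.2299 + 0.1524 + 0.02322 + 0.1397 = 6.6046 m²·K/W

6.605 m²·K/W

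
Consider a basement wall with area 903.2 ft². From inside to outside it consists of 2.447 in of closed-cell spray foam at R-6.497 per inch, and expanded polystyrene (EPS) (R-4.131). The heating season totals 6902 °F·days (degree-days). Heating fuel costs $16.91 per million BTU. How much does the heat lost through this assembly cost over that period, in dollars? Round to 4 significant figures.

2.447 × 6.497 = 15.898
R_total = 15.898 + 4.131 = 20.029 ft²·°F·h/BTU
E = A × HDD × 24 / R = 903.2 × 6902 × 24 / 20.029 = 7469800 BTU
Cost = 7469800/10⁶ × 16.91 = $126.31

126.3 dollars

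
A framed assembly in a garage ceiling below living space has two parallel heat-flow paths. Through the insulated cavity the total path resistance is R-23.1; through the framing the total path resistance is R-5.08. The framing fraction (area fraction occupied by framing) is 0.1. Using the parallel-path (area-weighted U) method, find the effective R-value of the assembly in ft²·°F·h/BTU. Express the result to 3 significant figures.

17.1 ft²·°F·h/BTU

U_eff = 0.9/23.1 + 0.1/5.08 = 0.03896 + 0.01969 = 0.05865
R_eff = 1/U_eff = 17.05 ft²·°F·h/BTU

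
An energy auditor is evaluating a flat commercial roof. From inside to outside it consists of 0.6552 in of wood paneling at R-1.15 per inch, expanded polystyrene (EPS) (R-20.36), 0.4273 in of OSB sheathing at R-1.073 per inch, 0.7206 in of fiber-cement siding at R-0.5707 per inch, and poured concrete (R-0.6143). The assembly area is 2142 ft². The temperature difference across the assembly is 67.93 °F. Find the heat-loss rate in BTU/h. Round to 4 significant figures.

6439 BTU/h

0.6552 × 1.15 = 0.75348
0.4273 × 1.073 = 0.45849
0.7206 × 0.5707 = 0.41125
R_total = 0.75348 + 20.36 + 0.45849 + 0.41125 + 0.6143 = 22.598 ft²·°F·h/BTU
Q = A·ΔT/R = 2142 × 67.93 / 22.598 = 6439 BTU/h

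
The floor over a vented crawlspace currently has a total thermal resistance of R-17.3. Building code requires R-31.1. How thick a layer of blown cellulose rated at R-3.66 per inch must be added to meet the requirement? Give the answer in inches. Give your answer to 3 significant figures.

ΔR = 31.1 − 17.3 = 13.8 ft²·°F·h/BTU
L = ΔR / (R/in) = 13.8/3.66 = 3.77 in

3.77 in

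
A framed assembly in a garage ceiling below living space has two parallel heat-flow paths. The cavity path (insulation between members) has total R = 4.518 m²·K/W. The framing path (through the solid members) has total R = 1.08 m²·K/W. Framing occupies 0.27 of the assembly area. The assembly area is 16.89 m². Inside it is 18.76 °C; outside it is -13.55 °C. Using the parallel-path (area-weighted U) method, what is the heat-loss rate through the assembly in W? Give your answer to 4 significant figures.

U_eff = 0.73/4.518 + 0.27/1.08 = 0.16158 + 0.25 = 0.41158
R_eff = 1/U_eff = 2.4297 m²·K/W
Q = 16.89 × (18.76 − (-13.55)) / 2.4297 = 224.6 W

224.6 W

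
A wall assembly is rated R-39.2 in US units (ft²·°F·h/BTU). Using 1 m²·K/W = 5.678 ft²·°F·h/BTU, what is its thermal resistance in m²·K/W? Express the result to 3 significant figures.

6.90 m²·K/W

R_SI = 39.2/5.678 = 6.904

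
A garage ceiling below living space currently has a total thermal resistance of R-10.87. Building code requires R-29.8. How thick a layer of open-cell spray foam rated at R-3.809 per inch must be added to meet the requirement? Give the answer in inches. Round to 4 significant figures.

4.970 in

ΔR = 29.8 − 10.87 = 18.93 ft²·°F·h/BTU
L = ΔR / (R/in) = 18.93/3.809 = 4.9698 in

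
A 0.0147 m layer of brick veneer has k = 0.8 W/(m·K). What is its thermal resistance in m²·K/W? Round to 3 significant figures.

0.0184 m²·K/W

R = L/k = 0.0147/0.8 = 0.01837 m²·K/W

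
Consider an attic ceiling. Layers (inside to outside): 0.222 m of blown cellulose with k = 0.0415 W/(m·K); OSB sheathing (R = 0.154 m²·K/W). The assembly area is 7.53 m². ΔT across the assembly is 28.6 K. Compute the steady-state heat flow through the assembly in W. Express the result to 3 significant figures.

0.222/0.0415 = 5.349
R_total = 5.349 + 0.154 = 5.503 m²·K/W
Q = A·ΔT/R = 7.53 × 28.6 / 5.503 = 39.13 W

39.1 W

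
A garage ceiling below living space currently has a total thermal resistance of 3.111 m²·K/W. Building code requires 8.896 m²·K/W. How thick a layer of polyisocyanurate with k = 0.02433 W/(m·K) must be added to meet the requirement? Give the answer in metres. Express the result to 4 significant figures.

0.1407 m

ΔR = 8.896 − 3.111 = 5.785 m²·K/W
L = ΔR × k = 5.785 × 0.02433 = 0.14075 m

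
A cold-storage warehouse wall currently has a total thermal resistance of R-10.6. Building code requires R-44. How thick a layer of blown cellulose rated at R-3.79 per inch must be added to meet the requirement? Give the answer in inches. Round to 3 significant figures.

ΔR = 44 − 10.6 = 33.4 ft²·°F·h/BTU
L = ΔR / (R/in) = 33.4/3.79 = 8.813 in

8.81 in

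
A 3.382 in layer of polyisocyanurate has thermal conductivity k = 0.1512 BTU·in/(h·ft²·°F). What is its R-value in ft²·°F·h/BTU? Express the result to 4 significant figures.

22.37 ft²·°F·h/BTU

R = L/k = 3.382/0.1512 = 22.368 ft²·°F·h/BTU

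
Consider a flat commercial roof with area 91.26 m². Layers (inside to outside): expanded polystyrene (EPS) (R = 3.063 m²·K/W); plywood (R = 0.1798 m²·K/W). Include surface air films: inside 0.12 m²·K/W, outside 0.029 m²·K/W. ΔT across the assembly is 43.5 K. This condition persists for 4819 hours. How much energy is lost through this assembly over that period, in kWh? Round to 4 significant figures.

5640 kWh

R_total = 0.12 + 3.063 + 0.1798 + 0.029 = 3.3918 m²·K/W
Q = 91.26 × 43.5 / 3.3918 = 1170.4 W
E = 1170.4 W × 4819 h / 1000 = 5640.2 kWh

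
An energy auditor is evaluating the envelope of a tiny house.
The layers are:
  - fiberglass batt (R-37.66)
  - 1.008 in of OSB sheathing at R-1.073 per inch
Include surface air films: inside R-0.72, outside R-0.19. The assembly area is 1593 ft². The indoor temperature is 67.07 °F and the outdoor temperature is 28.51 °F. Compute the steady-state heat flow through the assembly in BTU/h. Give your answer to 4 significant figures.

1.008 × 1.073 = 1.0816
R_total = 0.72 + 37.66 + 1.0816 + 0.19 = 39.652 ft²·°F·h/BTU
Q = A·ΔT/R = 1593 × (67.07 − 28.51) / 39.652 = 1549.1 BTU/h

1549 BTU/h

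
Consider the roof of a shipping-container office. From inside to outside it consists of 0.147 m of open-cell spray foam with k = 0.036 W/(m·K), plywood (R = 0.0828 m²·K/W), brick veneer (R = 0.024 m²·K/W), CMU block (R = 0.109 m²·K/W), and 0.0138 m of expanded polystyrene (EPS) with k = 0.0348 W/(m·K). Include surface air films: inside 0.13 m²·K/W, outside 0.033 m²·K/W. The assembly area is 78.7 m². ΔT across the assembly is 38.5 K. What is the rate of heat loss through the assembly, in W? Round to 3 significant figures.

624 W

0.147/0.036 = 4.083
0.0138/0.0348 = 0.3966
R_total = 0.13 + 4.083 + 0.0828 + 0.024 + 0.109 + 0.3966 + 0.033 = 4.859 m²·K/W
Q = A·ΔT/R = 78.7 × 38.5 / 4.859 = 623.6 W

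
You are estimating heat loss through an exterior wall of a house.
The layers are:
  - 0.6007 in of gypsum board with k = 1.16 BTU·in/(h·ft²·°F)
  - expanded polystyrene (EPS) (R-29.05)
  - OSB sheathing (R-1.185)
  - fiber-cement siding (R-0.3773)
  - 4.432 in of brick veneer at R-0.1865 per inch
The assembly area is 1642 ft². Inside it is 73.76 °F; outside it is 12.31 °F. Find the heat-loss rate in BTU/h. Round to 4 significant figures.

0.6007/1.16 = 0.51784
4.432 × 0.1865 = 0.82657
R_total = 0.51784 + 29.05 + 1.185 + 0.3773 + 0.82657 = 31.957 ft²·°F·h/BTU
Q = A·ΔT/R = 1642 × (73.76 − 12.31) / 31.957 = 3157.4 BTU/h

3157 BTU/h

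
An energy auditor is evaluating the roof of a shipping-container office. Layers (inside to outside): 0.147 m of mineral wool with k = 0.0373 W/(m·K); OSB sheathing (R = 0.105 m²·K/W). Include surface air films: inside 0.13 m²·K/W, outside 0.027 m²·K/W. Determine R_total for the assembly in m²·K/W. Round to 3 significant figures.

4.20 m²·K/W

0.147/0.0373 = 3.941
R_total = 0.13 + 3.941 + 0.105 + 0.027 = 4.203 m²·K/W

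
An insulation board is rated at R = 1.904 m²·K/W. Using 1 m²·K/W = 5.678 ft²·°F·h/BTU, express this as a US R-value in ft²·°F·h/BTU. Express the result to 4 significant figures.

R_US = 1.904 × 5.678 = 10.811

10.81 ft²·°F·h/BTU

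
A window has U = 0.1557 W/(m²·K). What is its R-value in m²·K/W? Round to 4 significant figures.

6.423 m²·K/W

R = 1/U = 1/0.1557 = 6.4226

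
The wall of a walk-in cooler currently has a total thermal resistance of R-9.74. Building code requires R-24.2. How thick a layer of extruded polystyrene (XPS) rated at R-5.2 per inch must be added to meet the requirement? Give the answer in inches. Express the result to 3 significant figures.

2.78 in

ΔR = 24.2 − 9.74 = 14.46 ft²·°F·h/BTU
L = ΔR / (R/in) = 14.46/5.2 = 2.781 in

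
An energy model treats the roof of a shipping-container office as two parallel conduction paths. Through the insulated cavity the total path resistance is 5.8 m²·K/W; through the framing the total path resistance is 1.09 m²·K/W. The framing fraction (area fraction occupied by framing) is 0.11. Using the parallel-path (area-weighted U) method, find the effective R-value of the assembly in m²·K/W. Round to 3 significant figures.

U_eff = 0.89/5.8 + 0.11/1.09 = 0.1534 + 0.1009 = 0.2544
R_eff = 1/U_eff = 3.931 m²·K/W

3.93 m²·K/W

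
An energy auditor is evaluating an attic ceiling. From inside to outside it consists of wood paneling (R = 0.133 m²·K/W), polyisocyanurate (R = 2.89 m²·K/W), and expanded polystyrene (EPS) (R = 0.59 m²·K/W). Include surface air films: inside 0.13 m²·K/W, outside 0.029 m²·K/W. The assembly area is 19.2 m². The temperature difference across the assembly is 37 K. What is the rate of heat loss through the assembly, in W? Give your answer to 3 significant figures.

R_total = 0.13 + 0.133 + 2.89 + 0.59 + 0.029 = 3.772 m²·K/W
Q = A·ΔT/R = 19.2 × 37 / 3.772 = 188.3 W

188 W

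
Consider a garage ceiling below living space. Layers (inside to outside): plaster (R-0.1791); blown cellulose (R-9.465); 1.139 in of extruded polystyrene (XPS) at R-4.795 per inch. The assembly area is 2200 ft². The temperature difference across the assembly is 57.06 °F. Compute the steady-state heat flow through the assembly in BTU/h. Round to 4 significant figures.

1.139 × 4.795 = 5.4615
R_total = 0.1791 + 9.465 + 5.4615 = 15.106 ft²·°F·h/BTU
Q = A·ΔT/R = 2200 × 57.06 / 15.106 = 8310.3 BTU/h

8310 BTU/h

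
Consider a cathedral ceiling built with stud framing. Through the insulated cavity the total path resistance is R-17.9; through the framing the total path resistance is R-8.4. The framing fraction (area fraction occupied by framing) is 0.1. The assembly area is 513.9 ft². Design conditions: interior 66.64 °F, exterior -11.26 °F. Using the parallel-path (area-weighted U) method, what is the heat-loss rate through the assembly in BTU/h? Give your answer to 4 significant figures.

U_eff = 0.9/17.9 + 0.1/8.4 = 0.050279 + 0.011905 = 0.062184
R_eff = 1/U_eff = 16.081 ft²·°F·h/BTU
Q = 513.9 × (66.64 − (-11.26)) / 16.081 = 2489.4 BTU/h

2489 BTU/h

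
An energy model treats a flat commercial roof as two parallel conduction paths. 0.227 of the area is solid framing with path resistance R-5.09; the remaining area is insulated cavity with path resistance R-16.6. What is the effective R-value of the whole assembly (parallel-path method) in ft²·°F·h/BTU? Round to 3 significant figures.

11.0 ft²·°F·h/BTU

U_eff = 0.773/16.6 + 0.227/5.09 = 0.04657 + 0.0446 = 0.09116
R_eff = 1/U_eff = 10.97 ft²·°F·h/BTU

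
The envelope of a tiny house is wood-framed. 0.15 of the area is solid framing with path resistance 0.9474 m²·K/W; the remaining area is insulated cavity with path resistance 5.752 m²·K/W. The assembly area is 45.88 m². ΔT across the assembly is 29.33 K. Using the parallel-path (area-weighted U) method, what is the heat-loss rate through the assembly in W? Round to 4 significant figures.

U_eff = 0.85/5.752 + 0.15/0.9474 = 0.14777 + 0.15833 = 0.3061
R_eff = 1/U_eff = 3.2669 m²·K/W
Q = 45.88 × 29.33 / 3.2669 = 411.91 W

411.9 W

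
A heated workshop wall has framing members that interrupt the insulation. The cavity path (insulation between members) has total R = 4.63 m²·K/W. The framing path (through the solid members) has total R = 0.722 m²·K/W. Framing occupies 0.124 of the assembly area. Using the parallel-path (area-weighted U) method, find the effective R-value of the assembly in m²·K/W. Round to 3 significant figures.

U_eff = 0.876/4.63 + 0.124/0.722 = 0.1892 + 0.1717 = 0.3609
R_eff = 1/U_eff = 2.77 m²·K/W

2.77 m²·K/W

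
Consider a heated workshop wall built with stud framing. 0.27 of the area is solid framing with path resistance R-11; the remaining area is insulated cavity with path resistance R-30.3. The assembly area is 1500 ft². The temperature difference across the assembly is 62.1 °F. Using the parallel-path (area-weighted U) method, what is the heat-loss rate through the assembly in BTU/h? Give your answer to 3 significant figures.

4530 BTU/h

U_eff = 0.73/30.3 + 0.27/11 = 0.02409 + 0.02455 = 0.04864
R_eff = 1/U_eff = 20.56 ft²·°F·h/BTU
Q = 1500 × 62.1 / 20.56 = 4531 BTU/h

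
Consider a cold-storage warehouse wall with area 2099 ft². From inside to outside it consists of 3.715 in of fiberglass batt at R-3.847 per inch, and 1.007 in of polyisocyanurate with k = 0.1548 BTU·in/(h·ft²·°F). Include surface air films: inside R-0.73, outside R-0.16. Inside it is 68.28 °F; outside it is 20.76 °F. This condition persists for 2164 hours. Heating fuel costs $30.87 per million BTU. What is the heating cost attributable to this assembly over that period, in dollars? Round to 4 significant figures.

3.715 × 3.847 = 14.292
1.007/0.1548 = 6.5052
R_total = 0.73 + 14.292 + 6.5052 + 0.16 = 21.687 ft²·°F·h/BTU
Q = 2099 × (68.28 − 20.76) / 21.687 = 4599.3 BTU/h
E = 4599.3 × 2164 = 9952900 BTU
Cost = 9952900/10⁶ × 30.87 = $307.25

307.2 dollars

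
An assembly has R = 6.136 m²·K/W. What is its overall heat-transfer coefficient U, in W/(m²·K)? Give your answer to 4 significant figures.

0.1630 W/(m²·K)

U = 1/R = 1/6.136 = 0.16297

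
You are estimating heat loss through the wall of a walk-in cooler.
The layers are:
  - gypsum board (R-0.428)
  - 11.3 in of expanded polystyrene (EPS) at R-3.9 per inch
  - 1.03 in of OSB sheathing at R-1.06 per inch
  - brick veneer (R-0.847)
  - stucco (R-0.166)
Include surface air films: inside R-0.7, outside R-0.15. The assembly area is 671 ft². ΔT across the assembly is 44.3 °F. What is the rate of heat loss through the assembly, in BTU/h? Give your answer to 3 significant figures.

11.3 × 3.9 = 44.07
1.03 × 1.06 = 1.092
R_total = 0.7 + 0.428 + 44.07 + 1.092 + 0.847 + 0.166 + 0.15 = 47.45 ft²·°F·h/BTU
Q = A·ΔT/R = 671 × 44.3 / 47.45 = 626.4 BTU/h

626 BTU/h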